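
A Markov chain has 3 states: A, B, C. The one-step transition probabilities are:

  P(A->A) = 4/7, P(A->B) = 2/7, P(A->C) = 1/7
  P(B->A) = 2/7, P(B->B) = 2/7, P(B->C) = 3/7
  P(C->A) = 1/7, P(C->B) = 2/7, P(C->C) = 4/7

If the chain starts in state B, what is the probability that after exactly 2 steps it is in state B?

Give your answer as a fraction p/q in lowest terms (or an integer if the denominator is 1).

Answer: 2/7

Derivation:
Computing P^2 by repeated multiplication:
P^1 =
  A: [4/7, 2/7, 1/7]
  B: [2/7, 2/7, 3/7]
  C: [1/7, 2/7, 4/7]
P^2 =
  A: [3/7, 2/7, 2/7]
  B: [15/49, 2/7, 20/49]
  C: [12/49, 2/7, 23/49]

(P^2)[B -> B] = 2/7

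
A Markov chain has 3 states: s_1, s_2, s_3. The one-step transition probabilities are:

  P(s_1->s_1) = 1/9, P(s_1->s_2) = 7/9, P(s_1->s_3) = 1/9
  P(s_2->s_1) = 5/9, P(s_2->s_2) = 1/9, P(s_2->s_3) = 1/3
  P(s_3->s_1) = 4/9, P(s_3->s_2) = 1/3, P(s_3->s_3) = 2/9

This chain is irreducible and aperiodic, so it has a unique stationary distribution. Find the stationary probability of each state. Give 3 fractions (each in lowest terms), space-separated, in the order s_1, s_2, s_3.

The stationary distribution satisfies pi = pi * P, i.e.:
  pi_s_1 = 1/9*pi_s_1 + 5/9*pi_s_2 + 4/9*pi_s_3
  pi_s_2 = 7/9*pi_s_1 + 1/9*pi_s_2 + 1/3*pi_s_3
  pi_s_3 = 1/9*pi_s_1 + 1/3*pi_s_2 + 2/9*pi_s_3
with normalization: pi_s_1 + pi_s_2 + pi_s_3 = 1.

Using the first 2 balance equations plus normalization, the linear system A*pi = b is:
  [-8/9, 5/9, 4/9] . pi = 0
  [7/9, -8/9, 1/3] . pi = 0
  [1, 1, 1] . pi = 1

Solving yields:
  pi_s_1 = 47/128
  pi_s_2 = 13/32
  pi_s_3 = 29/128

Verification (pi * P):
  47/128*1/9 + 13/32*5/9 + 29/128*4/9 = 47/128 = pi_s_1  (ok)
  47/128*7/9 + 13/32*1/9 + 29/128*1/3 = 13/32 = pi_s_2  (ok)
  47/128*1/9 + 13/32*1/3 + 29/128*2/9 = 29/128 = pi_s_3  (ok)

Answer: 47/128 13/32 29/128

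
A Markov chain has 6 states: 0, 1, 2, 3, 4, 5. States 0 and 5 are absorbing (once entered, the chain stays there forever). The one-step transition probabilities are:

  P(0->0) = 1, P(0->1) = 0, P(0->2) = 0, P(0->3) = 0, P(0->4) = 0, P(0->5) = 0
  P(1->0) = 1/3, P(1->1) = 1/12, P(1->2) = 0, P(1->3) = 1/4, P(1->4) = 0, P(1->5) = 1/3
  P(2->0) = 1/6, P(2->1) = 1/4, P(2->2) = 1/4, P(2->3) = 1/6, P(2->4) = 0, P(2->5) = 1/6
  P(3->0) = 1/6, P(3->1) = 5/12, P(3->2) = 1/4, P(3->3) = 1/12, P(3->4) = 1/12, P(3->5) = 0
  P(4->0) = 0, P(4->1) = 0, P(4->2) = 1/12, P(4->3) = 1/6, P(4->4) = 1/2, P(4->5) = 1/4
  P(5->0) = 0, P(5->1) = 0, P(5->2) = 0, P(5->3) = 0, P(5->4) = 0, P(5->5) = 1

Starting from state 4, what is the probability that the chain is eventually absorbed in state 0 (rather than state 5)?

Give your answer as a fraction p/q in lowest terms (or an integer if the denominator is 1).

Let a_i = P(absorbed in 0 | start in state i).
Boundary conditions: a_0 = 1, a_5 = 0.
For each transient state i, a_i = sum_j P(i->j) * a_j:
  a_1 = 1/3*a_0 + 1/12*a_1 + 0*a_2 + 1/4*a_3 + 0*a_4 + 1/3*a_5
  a_2 = 1/6*a_0 + 1/4*a_1 + 1/4*a_2 + 1/6*a_3 + 0*a_4 + 1/6*a_5
  a_3 = 1/6*a_0 + 5/12*a_1 + 1/4*a_2 + 1/12*a_3 + 1/12*a_4 + 0*a_5
  a_4 = 0*a_0 + 0*a_1 + 1/12*a_2 + 1/6*a_3 + 1/2*a_4 + 1/4*a_5

Substituting a_0 = 1 and a_5 = 0, rearrange to (I - Q) a = r where r[i] = P(i -> 0):
  [11/12, 0, -1/4, 0] . (a_1, a_2, a_3, a_4) = 1/3
  [-1/4, 3/4, -1/6, 0] . (a_1, a_2, a_3, a_4) = 1/6
  [-5/12, -1/4, 11/12, -1/12] . (a_1, a_2, a_3, a_4) = 1/6
  [0, -1/12, -1/6, 1/2] . (a_1, a_2, a_3, a_4) = 0

Solving yields:
  a_1 = 2590/4937
  a_2 = 2608/4937
  a_3 = 2914/4937
  a_4 = 1406/4937

Starting state is 4, so the absorption probability is a_4 = 1406/4937.

Answer: 1406/4937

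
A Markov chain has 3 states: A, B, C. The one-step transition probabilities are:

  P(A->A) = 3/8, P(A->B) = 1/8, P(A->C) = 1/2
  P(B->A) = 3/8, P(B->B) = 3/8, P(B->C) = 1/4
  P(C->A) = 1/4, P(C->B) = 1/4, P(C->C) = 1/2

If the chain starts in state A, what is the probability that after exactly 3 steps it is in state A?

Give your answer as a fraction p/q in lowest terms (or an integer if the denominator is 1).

Computing P^3 by repeated multiplication:
P^1 =
  A: [3/8, 1/8, 1/2]
  B: [3/8, 3/8, 1/4]
  C: [1/4, 1/4, 1/2]
P^2 =
  A: [5/16, 7/32, 15/32]
  B: [11/32, 1/4, 13/32]
  C: [5/16, 1/4, 7/16]
P^3 =
  A: [81/256, 61/256, 57/128]
  B: [83/256, 61/256, 7/16]
  C: [41/128, 31/128, 7/16]

(P^3)[A -> A] = 81/256

Answer: 81/256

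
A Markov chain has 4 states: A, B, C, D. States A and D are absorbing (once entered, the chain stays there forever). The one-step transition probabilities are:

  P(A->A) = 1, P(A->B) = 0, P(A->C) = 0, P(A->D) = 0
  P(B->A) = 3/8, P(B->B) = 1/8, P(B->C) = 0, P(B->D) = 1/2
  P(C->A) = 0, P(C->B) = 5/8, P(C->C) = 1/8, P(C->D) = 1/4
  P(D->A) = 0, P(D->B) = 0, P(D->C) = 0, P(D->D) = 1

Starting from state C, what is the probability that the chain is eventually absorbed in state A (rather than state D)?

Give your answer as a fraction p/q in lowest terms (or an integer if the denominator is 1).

Answer: 15/49

Derivation:
Let a_i = P(absorbed in A | start in state i).
Boundary conditions: a_A = 1, a_D = 0.
For each transient state i, a_i = sum_j P(i->j) * a_j:
  a_B = 3/8*a_A + 1/8*a_B + 0*a_C + 1/2*a_D
  a_C = 0*a_A + 5/8*a_B + 1/8*a_C + 1/4*a_D

Substituting a_A = 1 and a_D = 0, rearrange to (I - Q) a = r where r[i] = P(i -> A):
  [7/8, 0] . (a_B, a_C) = 3/8
  [-5/8, 7/8] . (a_B, a_C) = 0

Solving yields:
  a_B = 3/7
  a_C = 15/49

Starting state is C, so the absorption probability is a_C = 15/49.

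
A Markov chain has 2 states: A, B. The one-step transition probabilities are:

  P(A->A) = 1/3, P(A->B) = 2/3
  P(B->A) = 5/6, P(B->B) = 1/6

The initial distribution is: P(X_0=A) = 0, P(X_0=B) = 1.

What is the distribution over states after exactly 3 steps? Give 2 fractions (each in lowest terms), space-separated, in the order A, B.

Propagating the distribution step by step (d_{t+1} = d_t * P):
d_0 = (A=0, B=1)
  d_1[A] = 0*1/3 + 1*5/6 = 5/6
  d_1[B] = 0*2/3 + 1*1/6 = 1/6
d_1 = (A=5/6, B=1/6)
  d_2[A] = 5/6*1/3 + 1/6*5/6 = 5/12
  d_2[B] = 5/6*2/3 + 1/6*1/6 = 7/12
d_2 = (A=5/12, B=7/12)
  d_3[A] = 5/12*1/3 + 7/12*5/6 = 5/8
  d_3[B] = 5/12*2/3 + 7/12*1/6 = 3/8
d_3 = (A=5/8, B=3/8)

Answer: 5/8 3/8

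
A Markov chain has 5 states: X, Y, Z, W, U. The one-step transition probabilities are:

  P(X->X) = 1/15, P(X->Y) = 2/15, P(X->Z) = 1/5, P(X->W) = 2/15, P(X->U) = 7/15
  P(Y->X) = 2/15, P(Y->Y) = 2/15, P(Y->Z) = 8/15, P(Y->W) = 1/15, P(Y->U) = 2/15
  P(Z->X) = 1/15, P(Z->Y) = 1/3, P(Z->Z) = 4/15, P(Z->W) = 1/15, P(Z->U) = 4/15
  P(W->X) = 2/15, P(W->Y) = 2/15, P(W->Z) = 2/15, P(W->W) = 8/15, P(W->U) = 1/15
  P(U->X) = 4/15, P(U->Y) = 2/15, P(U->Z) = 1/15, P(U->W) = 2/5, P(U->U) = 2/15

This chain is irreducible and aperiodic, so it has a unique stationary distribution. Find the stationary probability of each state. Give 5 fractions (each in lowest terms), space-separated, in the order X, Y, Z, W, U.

Answer: 1717/12772 3445/19158 4453/19158 2506/9579 7345/38316

Derivation:
The stationary distribution satisfies pi = pi * P, i.e.:
  pi_X = 1/15*pi_X + 2/15*pi_Y + 1/15*pi_Z + 2/15*pi_W + 4/15*pi_U
  pi_Y = 2/15*pi_X + 2/15*pi_Y + 1/3*pi_Z + 2/15*pi_W + 2/15*pi_U
  pi_Z = 1/5*pi_X + 8/15*pi_Y + 4/15*pi_Z + 2/15*pi_W + 1/15*pi_U
  pi_W = 2/15*pi_X + 1/15*pi_Y + 1/15*pi_Z + 8/15*pi_W + 2/5*pi_U
  pi_U = 7/15*pi_X + 2/15*pi_Y + 4/15*pi_Z + 1/15*pi_W + 2/15*pi_U
with normalization: pi_X + pi_Y + pi_Z + pi_W + pi_U = 1.

Using the first 4 balance equations plus normalization, the linear system A*pi = b is:
  [-14/15, 2/15, 1/15, 2/15, 4/15] . pi = 0
  [2/15, -13/15, 1/3, 2/15, 2/15] . pi = 0
  [1/5, 8/15, -11/15, 2/15, 1/15] . pi = 0
  [2/15, 1/15, 1/15, -7/15, 2/5] . pi = 0
  [1, 1, 1, 1, 1] . pi = 1

Solving yields:
  pi_X = 1717/12772
  pi_Y = 3445/19158
  pi_Z = 4453/19158
  pi_W = 2506/9579
  pi_U = 7345/38316

Verification (pi * P):
  1717/12772*1/15 + 3445/19158*2/15 + 4453/19158*1/15 + 2506/9579*2/15 + 7345/38316*4/15 = 1717/12772 = pi_X  (ok)
  1717/12772*2/15 + 3445/19158*2/15 + 4453/19158*1/3 + 2506/9579*2/15 + 7345/38316*2/15 = 3445/19158 = pi_Y  (ok)
  1717/12772*1/5 + 3445/19158*8/15 + 4453/19158*4/15 + 2506/9579*2/15 + 7345/38316*1/15 = 4453/19158 = pi_Z  (ok)
  1717/12772*2/15 + 3445/19158*1/15 + 4453/19158*1/15 + 2506/9579*8/15 + 7345/38316*2/5 = 2506/9579 = pi_W  (ok)
  1717/12772*7/15 + 3445/19158*2/15 + 4453/19158*4/15 + 2506/9579*1/15 + 7345/38316*2/15 = 7345/38316 = pi_U  (ok)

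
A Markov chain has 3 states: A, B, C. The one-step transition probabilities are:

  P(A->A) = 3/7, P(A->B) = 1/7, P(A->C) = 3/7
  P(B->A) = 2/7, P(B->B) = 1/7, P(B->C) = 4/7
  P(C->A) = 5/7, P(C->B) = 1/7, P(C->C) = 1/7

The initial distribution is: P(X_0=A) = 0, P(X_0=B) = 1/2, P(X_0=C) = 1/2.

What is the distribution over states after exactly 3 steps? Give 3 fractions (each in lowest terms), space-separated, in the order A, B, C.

Answer: 174/343 1/7 120/343

Derivation:
Propagating the distribution step by step (d_{t+1} = d_t * P):
d_0 = (A=0, B=1/2, C=1/2)
  d_1[A] = 0*3/7 + 1/2*2/7 + 1/2*5/7 = 1/2
  d_1[B] = 0*1/7 + 1/2*1/7 + 1/2*1/7 = 1/7
  d_1[C] = 0*3/7 + 1/2*4/7 + 1/2*1/7 = 5/14
d_1 = (A=1/2, B=1/7, C=5/14)
  d_2[A] = 1/2*3/7 + 1/7*2/7 + 5/14*5/7 = 25/49
  d_2[B] = 1/2*1/7 + 1/7*1/7 + 5/14*1/7 = 1/7
  d_2[C] = 1/2*3/7 + 1/7*4/7 + 5/14*1/7 = 17/49
d_2 = (A=25/49, B=1/7, C=17/49)
  d_3[A] = 25/49*3/7 + 1/7*2/7 + 17/49*5/7 = 174/343
  d_3[B] = 25/49*1/7 + 1/7*1/7 + 17/49*1/7 = 1/7
  d_3[C] = 25/49*3/7 + 1/7*4/7 + 17/49*1/7 = 120/343
d_3 = (A=174/343, B=1/7, C=120/343)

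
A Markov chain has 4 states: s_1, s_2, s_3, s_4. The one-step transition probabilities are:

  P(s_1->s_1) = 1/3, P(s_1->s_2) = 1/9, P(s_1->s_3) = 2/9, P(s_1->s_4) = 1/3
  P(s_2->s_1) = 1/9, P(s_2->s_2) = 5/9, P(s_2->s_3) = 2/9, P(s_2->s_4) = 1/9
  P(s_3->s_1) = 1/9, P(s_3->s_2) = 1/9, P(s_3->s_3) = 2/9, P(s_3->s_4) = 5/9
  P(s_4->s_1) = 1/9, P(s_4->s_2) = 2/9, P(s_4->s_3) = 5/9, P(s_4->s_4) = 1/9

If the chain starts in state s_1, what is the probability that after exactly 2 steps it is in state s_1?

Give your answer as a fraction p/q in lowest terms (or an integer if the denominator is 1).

Answer: 5/27

Derivation:
Computing P^2 by repeated multiplication:
P^1 =
  s_1: [1/3, 1/9, 2/9, 1/3]
  s_2: [1/9, 5/9, 2/9, 1/9]
  s_3: [1/9, 1/9, 2/9, 5/9]
  s_4: [1/9, 2/9, 5/9, 1/9]
P^2 =
  s_1: [5/27, 16/81, 1/3, 23/81]
  s_2: [11/81, 10/27, 7/27, 19/81]
  s_3: [11/81, 2/9, 11/27, 19/81]
  s_4: [11/81, 2/9, 7/27, 31/81]

(P^2)[s_1 -> s_1] = 5/27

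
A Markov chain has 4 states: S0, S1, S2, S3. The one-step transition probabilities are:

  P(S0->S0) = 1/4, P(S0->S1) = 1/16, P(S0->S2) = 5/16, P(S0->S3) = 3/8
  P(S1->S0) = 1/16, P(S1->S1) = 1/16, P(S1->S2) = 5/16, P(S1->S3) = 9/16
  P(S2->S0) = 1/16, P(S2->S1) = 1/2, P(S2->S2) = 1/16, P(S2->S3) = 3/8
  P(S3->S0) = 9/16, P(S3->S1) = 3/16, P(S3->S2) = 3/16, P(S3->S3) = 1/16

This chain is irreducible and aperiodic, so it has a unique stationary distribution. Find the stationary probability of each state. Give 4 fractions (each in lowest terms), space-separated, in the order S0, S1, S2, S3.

Answer: 299/1107 437/2214 242/1107 695/2214

Derivation:
The stationary distribution satisfies pi = pi * P, i.e.:
  pi_S0 = 1/4*pi_S0 + 1/16*pi_S1 + 1/16*pi_S2 + 9/16*pi_S3
  pi_S1 = 1/16*pi_S0 + 1/16*pi_S1 + 1/2*pi_S2 + 3/16*pi_S3
  pi_S2 = 5/16*pi_S0 + 5/16*pi_S1 + 1/16*pi_S2 + 3/16*pi_S3
  pi_S3 = 3/8*pi_S0 + 9/16*pi_S1 + 3/8*pi_S2 + 1/16*pi_S3
with normalization: pi_S0 + pi_S1 + pi_S2 + pi_S3 = 1.

Using the first 3 balance equations plus normalization, the linear system A*pi = b is:
  [-3/4, 1/16, 1/16, 9/16] . pi = 0
  [1/16, -15/16, 1/2, 3/16] . pi = 0
  [5/16, 5/16, -15/16, 3/16] . pi = 0
  [1, 1, 1, 1] . pi = 1

Solving yields:
  pi_S0 = 299/1107
  pi_S1 = 437/2214
  pi_S2 = 242/1107
  pi_S3 = 695/2214

Verification (pi * P):
  299/1107*1/4 + 437/2214*1/16 + 242/1107*1/16 + 695/2214*9/16 = 299/1107 = pi_S0  (ok)
  299/1107*1/16 + 437/2214*1/16 + 242/1107*1/2 + 695/2214*3/16 = 437/2214 = pi_S1  (ok)
  299/1107*5/16 + 437/2214*5/16 + 242/1107*1/16 + 695/2214*3/16 = 242/1107 = pi_S2  (ok)
  299/1107*3/8 + 437/2214*9/16 + 242/1107*3/8 + 695/2214*1/16 = 695/2214 = pi_S3  (ok)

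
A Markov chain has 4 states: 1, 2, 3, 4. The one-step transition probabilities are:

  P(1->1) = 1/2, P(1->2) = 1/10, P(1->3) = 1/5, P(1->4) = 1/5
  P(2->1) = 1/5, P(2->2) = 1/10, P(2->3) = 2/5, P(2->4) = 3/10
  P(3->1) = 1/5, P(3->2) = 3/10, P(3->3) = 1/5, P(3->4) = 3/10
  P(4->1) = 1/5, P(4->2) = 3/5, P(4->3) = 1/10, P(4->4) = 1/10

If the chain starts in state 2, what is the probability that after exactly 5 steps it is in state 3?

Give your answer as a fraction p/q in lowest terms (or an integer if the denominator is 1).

Answer: 11507/50000

Derivation:
Computing P^5 by repeated multiplication:
P^1 =
  1: [1/2, 1/10, 1/5, 1/5]
  2: [1/5, 1/10, 2/5, 3/10]
  3: [1/5, 3/10, 1/5, 3/10]
  4: [1/5, 3/5, 1/10, 1/10]
P^2 =
  1: [7/20, 6/25, 1/5, 21/100]
  2: [13/50, 33/100, 19/100, 11/50]
  3: [13/50, 29/100, 23/100, 11/50]
  4: [13/50, 17/100, 31/100, 13/50]
P^3 =
  1: [61/200, 49/200, 227/1000, 223/1000]
  2: [139/500, 31/125, 61/250, 23/100]
  3: [139/500, 32/125, 59/250, 23/100]
  4: [139/500, 73/250, 26/125, 111/500]
P^4 =
  1: [583/2000, 2569/10000, 2267/10000, 2249/10000]
  2: [1417/5000, 1319/5000, 1133/5000, 1131/5000]
  3: [1417/5000, 1311/5000, 1141/5000, 1131/5000]
  4: [1417/5000, 1263/5000, 1181/5000, 1139/5000]
P^5 =
  1: [5749/20000, 25779/100000, 22889/100000, 22587/100000]
  2: [14251/50000, 12921/50000, 11507/50000, 11321/50000]
  3: [14251/50000, 12937/50000, 11491/50000, 11321/50000]
  4: [14251/50000, 13057/50000, 11387/50000, 2261/10000]

(P^5)[2 -> 3] = 11507/50000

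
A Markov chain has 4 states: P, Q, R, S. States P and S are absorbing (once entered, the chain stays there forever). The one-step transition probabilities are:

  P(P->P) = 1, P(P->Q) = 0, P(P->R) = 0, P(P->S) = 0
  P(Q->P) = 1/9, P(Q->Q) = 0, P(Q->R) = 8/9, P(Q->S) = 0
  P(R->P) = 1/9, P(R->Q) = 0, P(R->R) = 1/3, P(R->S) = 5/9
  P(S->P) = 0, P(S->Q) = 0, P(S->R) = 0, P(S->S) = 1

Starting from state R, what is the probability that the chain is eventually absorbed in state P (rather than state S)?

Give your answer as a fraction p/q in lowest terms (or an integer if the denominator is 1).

Let a_i = P(absorbed in P | start in state i).
Boundary conditions: a_P = 1, a_S = 0.
For each transient state i, a_i = sum_j P(i->j) * a_j:
  a_Q = 1/9*a_P + 0*a_Q + 8/9*a_R + 0*a_S
  a_R = 1/9*a_P + 0*a_Q + 1/3*a_R + 5/9*a_S

Substituting a_P = 1 and a_S = 0, rearrange to (I - Q) a = r where r[i] = P(i -> P):
  [1, -8/9] . (a_Q, a_R) = 1/9
  [0, 2/3] . (a_Q, a_R) = 1/9

Solving yields:
  a_Q = 7/27
  a_R = 1/6

Starting state is R, so the absorption probability is a_R = 1/6.

Answer: 1/6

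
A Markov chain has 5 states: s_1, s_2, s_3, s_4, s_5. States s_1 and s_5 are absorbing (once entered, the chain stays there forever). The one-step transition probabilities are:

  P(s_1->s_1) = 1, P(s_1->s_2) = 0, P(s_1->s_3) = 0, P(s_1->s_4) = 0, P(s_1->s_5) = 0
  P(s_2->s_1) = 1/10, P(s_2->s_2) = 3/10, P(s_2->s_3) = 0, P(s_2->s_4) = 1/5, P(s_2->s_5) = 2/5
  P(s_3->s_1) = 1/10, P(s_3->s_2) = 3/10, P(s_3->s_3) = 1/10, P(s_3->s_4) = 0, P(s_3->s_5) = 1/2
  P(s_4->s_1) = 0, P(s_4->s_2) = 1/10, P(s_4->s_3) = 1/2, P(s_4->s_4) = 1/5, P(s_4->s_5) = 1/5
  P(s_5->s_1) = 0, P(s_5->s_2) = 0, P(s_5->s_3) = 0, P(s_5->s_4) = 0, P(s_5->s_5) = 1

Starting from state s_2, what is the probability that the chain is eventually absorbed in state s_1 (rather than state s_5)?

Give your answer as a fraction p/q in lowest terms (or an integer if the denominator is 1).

Answer: 41/228

Derivation:
Let a_i = P(absorbed in s_1 | start in state i).
Boundary conditions: a_s_1 = 1, a_s_5 = 0.
For each transient state i, a_i = sum_j P(i->j) * a_j:
  a_s_2 = 1/10*a_s_1 + 3/10*a_s_2 + 0*a_s_3 + 1/5*a_s_4 + 2/5*a_s_5
  a_s_3 = 1/10*a_s_1 + 3/10*a_s_2 + 1/10*a_s_3 + 0*a_s_4 + 1/2*a_s_5
  a_s_4 = 0*a_s_1 + 1/10*a_s_2 + 1/2*a_s_3 + 1/5*a_s_4 + 1/5*a_s_5

Substituting a_s_1 = 1 and a_s_5 = 0, rearrange to (I - Q) a = r where r[i] = P(i -> s_1):
  [7/10, 0, -1/5] . (a_s_2, a_s_3, a_s_4) = 1/10
  [-3/10, 9/10, 0] . (a_s_2, a_s_3, a_s_4) = 1/10
  [-1/10, -1/2, 4/5] . (a_s_2, a_s_3, a_s_4) = 0

Solving yields:
  a_s_2 = 41/228
  a_s_3 = 13/76
  a_s_4 = 59/456

Starting state is s_2, so the absorption probability is a_s_2 = 41/228.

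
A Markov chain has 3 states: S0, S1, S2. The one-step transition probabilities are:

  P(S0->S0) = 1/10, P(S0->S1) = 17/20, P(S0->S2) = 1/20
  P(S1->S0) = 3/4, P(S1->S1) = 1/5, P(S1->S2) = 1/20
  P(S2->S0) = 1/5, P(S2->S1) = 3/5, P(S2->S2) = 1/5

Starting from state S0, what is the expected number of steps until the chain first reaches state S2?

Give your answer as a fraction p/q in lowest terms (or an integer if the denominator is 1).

Answer: 20

Derivation:
Let h_i = expected steps to first reach S2 from state i.
Boundary: h_S2 = 0.
First-step equations for the other states:
  h_S0 = 1 + 1/10*h_S0 + 17/20*h_S1 + 1/20*h_S2
  h_S1 = 1 + 3/4*h_S0 + 1/5*h_S1 + 1/20*h_S2

Substituting h_S2 = 0 and rearranging gives the linear system (I - Q) h = 1:
  [9/10, -17/20] . (h_S0, h_S1) = 1
  [-3/4, 4/5] . (h_S0, h_S1) = 1

Solving yields:
  h_S0 = 20
  h_S1 = 20

Starting state is S0, so the expected hitting time is h_S0 = 20.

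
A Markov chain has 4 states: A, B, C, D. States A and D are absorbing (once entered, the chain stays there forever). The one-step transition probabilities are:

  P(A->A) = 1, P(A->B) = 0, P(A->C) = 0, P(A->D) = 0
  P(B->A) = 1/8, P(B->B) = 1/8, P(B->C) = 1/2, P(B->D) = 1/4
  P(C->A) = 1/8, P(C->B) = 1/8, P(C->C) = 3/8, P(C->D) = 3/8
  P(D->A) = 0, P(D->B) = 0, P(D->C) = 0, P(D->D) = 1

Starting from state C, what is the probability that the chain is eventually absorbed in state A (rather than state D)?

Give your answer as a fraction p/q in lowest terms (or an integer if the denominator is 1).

Let a_i = P(absorbed in A | start in state i).
Boundary conditions: a_A = 1, a_D = 0.
For each transient state i, a_i = sum_j P(i->j) * a_j:
  a_B = 1/8*a_A + 1/8*a_B + 1/2*a_C + 1/4*a_D
  a_C = 1/8*a_A + 1/8*a_B + 3/8*a_C + 3/8*a_D

Substituting a_A = 1 and a_D = 0, rearrange to (I - Q) a = r where r[i] = P(i -> A):
  [7/8, -1/2] . (a_B, a_C) = 1/8
  [-1/8, 5/8] . (a_B, a_C) = 1/8

Solving yields:
  a_B = 9/31
  a_C = 8/31

Starting state is C, so the absorption probability is a_C = 8/31.

Answer: 8/31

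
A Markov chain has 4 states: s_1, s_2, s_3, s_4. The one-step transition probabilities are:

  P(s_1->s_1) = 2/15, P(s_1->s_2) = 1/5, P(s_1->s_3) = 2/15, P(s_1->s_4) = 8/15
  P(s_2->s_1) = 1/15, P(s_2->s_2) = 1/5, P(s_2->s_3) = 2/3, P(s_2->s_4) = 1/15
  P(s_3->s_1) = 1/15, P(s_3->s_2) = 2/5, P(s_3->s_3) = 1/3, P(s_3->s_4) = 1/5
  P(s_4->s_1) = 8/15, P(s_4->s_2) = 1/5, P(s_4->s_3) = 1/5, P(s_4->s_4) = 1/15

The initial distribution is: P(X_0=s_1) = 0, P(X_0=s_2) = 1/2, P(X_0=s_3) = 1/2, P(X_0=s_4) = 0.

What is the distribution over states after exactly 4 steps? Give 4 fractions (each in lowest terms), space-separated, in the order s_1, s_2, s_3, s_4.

Answer: 8201/50625 9347/33750 37667/101250 638/3375

Derivation:
Propagating the distribution step by step (d_{t+1} = d_t * P):
d_0 = (s_1=0, s_2=1/2, s_3=1/2, s_4=0)
  d_1[s_1] = 0*2/15 + 1/2*1/15 + 1/2*1/15 + 0*8/15 = 1/15
  d_1[s_2] = 0*1/5 + 1/2*1/5 + 1/2*2/5 + 0*1/5 = 3/10
  d_1[s_3] = 0*2/15 + 1/2*2/3 + 1/2*1/3 + 0*1/5 = 1/2
  d_1[s_4] = 0*8/15 + 1/2*1/15 + 1/2*1/5 + 0*1/15 = 2/15
d_1 = (s_1=1/15, s_2=3/10, s_3=1/2, s_4=2/15)
  d_2[s_1] = 1/15*2/15 + 3/10*1/15 + 1/2*1/15 + 2/15*8/15 = 2/15
  d_2[s_2] = 1/15*1/5 + 3/10*1/5 + 1/2*2/5 + 2/15*1/5 = 3/10
  d_2[s_3] = 1/15*2/15 + 3/10*2/3 + 1/2*1/3 + 2/15*1/5 = 181/450
  d_2[s_4] = 1/15*8/15 + 3/10*1/15 + 1/2*1/5 + 2/15*1/15 = 37/225
d_2 = (s_1=2/15, s_2=3/10, s_3=181/450, s_4=37/225)
  d_3[s_1] = 2/15*2/15 + 3/10*1/15 + 181/450*1/15 + 37/225*8/15 = 514/3375
  d_3[s_2] = 2/15*1/5 + 3/10*1/5 + 181/450*2/5 + 37/225*1/5 = 631/2250
  d_3[s_3] = 2/15*2/15 + 3/10*2/3 + 181/450*1/3 + 37/225*1/5 = 2597/6750
  d_3[s_4] = 2/15*8/15 + 3/10*1/15 + 181/450*1/5 + 37/225*1/15 = 616/3375
d_3 = (s_1=514/3375, s_2=631/2250, s_3=2597/6750, s_4=616/3375)
  d_4[s_1] = 514/3375*2/15 + 631/2250*1/15 + 2597/6750*1/15 + 616/3375*8/15 = 8201/50625
  d_4[s_2] = 514/3375*1/5 + 631/2250*1/5 + 2597/6750*2/5 + 616/3375*1/5 = 9347/33750
  d_4[s_3] = 514/3375*2/15 + 631/2250*2/3 + 2597/6750*1/3 + 616/3375*1/5 = 37667/101250
  d_4[s_4] = 514/3375*8/15 + 631/2250*1/15 + 2597/6750*1/5 + 616/3375*1/15 = 638/3375
d_4 = (s_1=8201/50625, s_2=9347/33750, s_3=37667/101250, s_4=638/3375)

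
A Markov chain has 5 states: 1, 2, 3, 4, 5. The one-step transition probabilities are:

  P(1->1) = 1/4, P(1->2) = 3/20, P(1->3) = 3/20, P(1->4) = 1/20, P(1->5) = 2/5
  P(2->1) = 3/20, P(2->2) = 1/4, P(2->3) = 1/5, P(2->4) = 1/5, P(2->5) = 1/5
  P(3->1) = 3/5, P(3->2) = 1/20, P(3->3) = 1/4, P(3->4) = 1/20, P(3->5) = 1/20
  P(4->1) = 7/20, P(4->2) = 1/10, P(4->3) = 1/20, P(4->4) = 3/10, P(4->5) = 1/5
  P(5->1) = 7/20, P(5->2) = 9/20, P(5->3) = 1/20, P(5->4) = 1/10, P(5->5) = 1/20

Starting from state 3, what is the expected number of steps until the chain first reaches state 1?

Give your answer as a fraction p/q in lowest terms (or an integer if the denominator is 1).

Answer: 28380/14407

Derivation:
Let h_i = expected steps to first reach 1 from state i.
Boundary: h_1 = 0.
First-step equations for the other states:
  h_2 = 1 + 3/20*h_1 + 1/4*h_2 + 1/5*h_3 + 1/5*h_4 + 1/5*h_5
  h_3 = 1 + 3/5*h_1 + 1/20*h_2 + 1/4*h_3 + 1/20*h_4 + 1/20*h_5
  h_4 = 1 + 7/20*h_1 + 1/10*h_2 + 1/20*h_3 + 3/10*h_4 + 1/5*h_5
  h_5 = 1 + 7/20*h_1 + 9/20*h_2 + 1/20*h_3 + 1/10*h_4 + 1/20*h_5

Substituting h_1 = 0 and rearranging gives the linear system (I - Q) h = 1:
  [3/4, -1/5, -1/5, -1/5] . (h_2, h_3, h_4, h_5) = 1
  [-1/20, 3/4, -1/20, -1/20] . (h_2, h_3, h_4, h_5) = 1
  [-1/10, -1/20, 7/10, -1/5] . (h_2, h_3, h_4, h_5) = 1
  [-9/20, -1/20, -1/10, 19/20] . (h_2, h_3, h_4, h_5) = 1

Solving yields:
  h_2 = 50100/14407
  h_3 = 28380/14407
  h_4 = 127760/43221
  h_5 = 134620/43221

Starting state is 3, so the expected hitting time is h_3 = 28380/14407.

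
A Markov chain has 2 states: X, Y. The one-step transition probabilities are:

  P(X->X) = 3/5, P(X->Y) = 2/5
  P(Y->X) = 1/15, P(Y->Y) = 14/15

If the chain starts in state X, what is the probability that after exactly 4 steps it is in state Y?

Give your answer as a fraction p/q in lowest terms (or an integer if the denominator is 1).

Answer: 13294/16875

Derivation:
Computing P^4 by repeated multiplication:
P^1 =
  X: [3/5, 2/5]
  Y: [1/15, 14/15]
P^2 =
  X: [29/75, 46/75]
  Y: [23/225, 202/225]
P^3 =
  X: [307/1125, 818/1125]
  Y: [409/3375, 2966/3375]
P^4 =
  X: [3581/16875, 13294/16875]
  Y: [6647/50625, 43978/50625]

(P^4)[X -> Y] = 13294/16875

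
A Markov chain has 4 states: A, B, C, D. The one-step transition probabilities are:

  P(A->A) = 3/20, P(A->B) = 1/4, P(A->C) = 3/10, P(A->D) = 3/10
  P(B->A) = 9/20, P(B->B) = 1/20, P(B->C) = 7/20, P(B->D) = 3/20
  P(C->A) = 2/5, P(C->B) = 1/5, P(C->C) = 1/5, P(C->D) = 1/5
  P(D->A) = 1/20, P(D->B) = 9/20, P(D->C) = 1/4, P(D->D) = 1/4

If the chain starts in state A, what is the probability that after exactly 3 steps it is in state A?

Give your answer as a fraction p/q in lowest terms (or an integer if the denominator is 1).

Computing P^3 by repeated multiplication:
P^1 =
  A: [3/20, 1/4, 3/10, 3/10]
  B: [9/20, 1/20, 7/20, 3/20]
  C: [2/5, 1/5, 1/5, 1/5]
  D: [1/20, 9/20, 1/4, 1/4]
P^2 =
  A: [27/100, 49/200, 107/400, 87/400]
  B: [19/80, 101/400, 13/50, 1/4]
  C: [6/25, 6/25, 7/25, 6/25]
  D: [129/400, 79/400, 57/200, 39/200]
P^3 =
  A: [2149/8000, 1849/8000, 2197/8000, 361/1600]
  B: [1063/4000, 473/2000, 2193/8000, 1789/8000]
  C: [67/250, 59/250, 34/125, 28/125]
  D: [261/1000, 941/4000, 2173/8000, 1857/8000]

(P^3)[A -> A] = 2149/8000

Answer: 2149/8000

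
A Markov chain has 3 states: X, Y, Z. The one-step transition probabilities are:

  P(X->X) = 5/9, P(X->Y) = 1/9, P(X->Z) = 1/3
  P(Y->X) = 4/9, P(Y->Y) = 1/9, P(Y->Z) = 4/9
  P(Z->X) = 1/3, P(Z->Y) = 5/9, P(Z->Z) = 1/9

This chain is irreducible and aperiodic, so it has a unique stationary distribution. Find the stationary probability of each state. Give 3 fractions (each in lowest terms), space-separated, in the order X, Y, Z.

The stationary distribution satisfies pi = pi * P, i.e.:
  pi_X = 5/9*pi_X + 4/9*pi_Y + 1/3*pi_Z
  pi_Y = 1/9*pi_X + 1/9*pi_Y + 5/9*pi_Z
  pi_Z = 1/3*pi_X + 4/9*pi_Y + 1/9*pi_Z
with normalization: pi_X + pi_Y + pi_Z = 1.

Using the first 2 balance equations plus normalization, the linear system A*pi = b is:
  [-4/9, 4/9, 1/3] . pi = 0
  [1/9, -8/9, 5/9] . pi = 0
  [1, 1, 1] . pi = 1

Solving yields:
  pi_X = 44/95
  pi_Y = 23/95
  pi_Z = 28/95

Verification (pi * P):
  44/95*5/9 + 23/95*4/9 + 28/95*1/3 = 44/95 = pi_X  (ok)
  44/95*1/9 + 23/95*1/9 + 28/95*5/9 = 23/95 = pi_Y  (ok)
  44/95*1/3 + 23/95*4/9 + 28/95*1/9 = 28/95 = pi_Z  (ok)

Answer: 44/95 23/95 28/95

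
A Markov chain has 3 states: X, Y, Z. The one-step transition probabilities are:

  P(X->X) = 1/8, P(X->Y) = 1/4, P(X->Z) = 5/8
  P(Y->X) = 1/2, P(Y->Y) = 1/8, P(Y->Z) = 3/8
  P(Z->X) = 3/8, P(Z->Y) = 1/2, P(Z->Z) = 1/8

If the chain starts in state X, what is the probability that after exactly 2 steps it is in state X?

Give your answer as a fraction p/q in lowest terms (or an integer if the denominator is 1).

Answer: 3/8

Derivation:
Computing P^2 by repeated multiplication:
P^1 =
  X: [1/8, 1/4, 5/8]
  Y: [1/2, 1/8, 3/8]
  Z: [3/8, 1/2, 1/8]
P^2 =
  X: [3/8, 3/8, 1/4]
  Y: [17/64, 21/64, 13/32]
  Z: [11/32, 7/32, 7/16]

(P^2)[X -> X] = 3/8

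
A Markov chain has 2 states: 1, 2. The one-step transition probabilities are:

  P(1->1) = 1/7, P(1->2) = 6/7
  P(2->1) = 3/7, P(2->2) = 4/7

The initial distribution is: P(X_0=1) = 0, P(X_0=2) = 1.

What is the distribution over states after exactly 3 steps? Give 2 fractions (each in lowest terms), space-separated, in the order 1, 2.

Answer: 117/343 226/343

Derivation:
Propagating the distribution step by step (d_{t+1} = d_t * P):
d_0 = (1=0, 2=1)
  d_1[1] = 0*1/7 + 1*3/7 = 3/7
  d_1[2] = 0*6/7 + 1*4/7 = 4/7
d_1 = (1=3/7, 2=4/7)
  d_2[1] = 3/7*1/7 + 4/7*3/7 = 15/49
  d_2[2] = 3/7*6/7 + 4/7*4/7 = 34/49
d_2 = (1=15/49, 2=34/49)
  d_3[1] = 15/49*1/7 + 34/49*3/7 = 117/343
  d_3[2] = 15/49*6/7 + 34/49*4/7 = 226/343
d_3 = (1=117/343, 2=226/343)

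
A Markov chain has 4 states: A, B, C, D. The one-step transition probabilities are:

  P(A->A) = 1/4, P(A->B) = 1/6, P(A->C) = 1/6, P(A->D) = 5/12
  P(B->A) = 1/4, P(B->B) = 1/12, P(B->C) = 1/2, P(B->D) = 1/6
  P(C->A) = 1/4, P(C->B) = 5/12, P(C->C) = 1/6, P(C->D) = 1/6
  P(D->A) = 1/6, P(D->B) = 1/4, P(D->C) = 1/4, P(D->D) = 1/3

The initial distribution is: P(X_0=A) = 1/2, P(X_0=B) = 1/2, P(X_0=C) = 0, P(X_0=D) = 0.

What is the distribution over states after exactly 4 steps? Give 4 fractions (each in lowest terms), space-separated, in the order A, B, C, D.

Answer: 9437/41472 1657/6912 10967/41472 5563/20736

Derivation:
Propagating the distribution step by step (d_{t+1} = d_t * P):
d_0 = (A=1/2, B=1/2, C=0, D=0)
  d_1[A] = 1/2*1/4 + 1/2*1/4 + 0*1/4 + 0*1/6 = 1/4
  d_1[B] = 1/2*1/6 + 1/2*1/12 + 0*5/12 + 0*1/4 = 1/8
  d_1[C] = 1/2*1/6 + 1/2*1/2 + 0*1/6 + 0*1/4 = 1/3
  d_1[D] = 1/2*5/12 + 1/2*1/6 + 0*1/6 + 0*1/3 = 7/24
d_1 = (A=1/4, B=1/8, C=1/3, D=7/24)
  d_2[A] = 1/4*1/4 + 1/8*1/4 + 1/3*1/4 + 7/24*1/6 = 65/288
  d_2[B] = 1/4*1/6 + 1/8*1/12 + 1/3*5/12 + 7/24*1/4 = 19/72
  d_2[C] = 1/4*1/6 + 1/8*1/2 + 1/3*1/6 + 7/24*1/4 = 67/288
  d_2[D] = 1/4*5/12 + 1/8*1/6 + 1/3*1/6 + 7/24*1/3 = 5/18
d_2 = (A=65/288, B=19/72, C=67/288, D=5/18)
  d_3[A] = 65/288*1/4 + 19/72*1/4 + 67/288*1/4 + 5/18*1/6 = 49/216
  d_3[B] = 65/288*1/6 + 19/72*1/12 + 67/288*5/12 + 5/18*1/4 = 781/3456
  d_3[C] = 65/288*1/6 + 19/72*1/2 + 67/288*1/6 + 5/18*1/4 = 5/18
  d_3[D] = 65/288*5/12 + 19/72*1/6 + 67/288*1/6 + 5/18*1/3 = 931/3456
d_3 = (A=49/216, B=781/3456, C=5/18, D=931/3456)
  d_4[A] = 49/216*1/4 + 781/3456*1/4 + 5/18*1/4 + 931/3456*1/6 = 9437/41472
  d_4[B] = 49/216*1/6 + 781/3456*1/12 + 5/18*5/12 + 931/3456*1/4 = 1657/6912
  d_4[C] = 49/216*1/6 + 781/3456*1/2 + 5/18*1/6 + 931/3456*1/4 = 10967/41472
  d_4[D] = 49/216*5/12 + 781/3456*1/6 + 5/18*1/6 + 931/3456*1/3 = 5563/20736
d_4 = (A=9437/41472, B=1657/6912, C=10967/41472, D=5563/20736)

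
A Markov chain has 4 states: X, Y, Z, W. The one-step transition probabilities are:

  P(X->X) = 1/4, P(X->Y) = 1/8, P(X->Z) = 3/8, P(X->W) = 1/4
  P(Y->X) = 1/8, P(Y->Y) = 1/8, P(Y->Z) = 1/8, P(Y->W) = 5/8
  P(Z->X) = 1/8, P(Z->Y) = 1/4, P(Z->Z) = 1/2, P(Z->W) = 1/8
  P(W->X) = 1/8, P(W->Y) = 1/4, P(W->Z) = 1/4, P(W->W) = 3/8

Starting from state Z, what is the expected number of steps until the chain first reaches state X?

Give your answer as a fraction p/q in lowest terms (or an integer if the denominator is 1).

Answer: 8

Derivation:
Let h_i = expected steps to first reach X from state i.
Boundary: h_X = 0.
First-step equations for the other states:
  h_Y = 1 + 1/8*h_X + 1/8*h_Y + 1/8*h_Z + 5/8*h_W
  h_Z = 1 + 1/8*h_X + 1/4*h_Y + 1/2*h_Z + 1/8*h_W
  h_W = 1 + 1/8*h_X + 1/4*h_Y + 1/4*h_Z + 3/8*h_W

Substituting h_X = 0 and rearranging gives the linear system (I - Q) h = 1:
  [7/8, -1/8, -5/8] . (h_Y, h_Z, h_W) = 1
  [-1/4, 1/2, -1/8] . (h_Y, h_Z, h_W) = 1
  [-1/4, -1/4, 5/8] . (h_Y, h_Z, h_W) = 1

Solving yields:
  h_Y = 8
  h_Z = 8
  h_W = 8

Starting state is Z, so the expected hitting time is h_Z = 8.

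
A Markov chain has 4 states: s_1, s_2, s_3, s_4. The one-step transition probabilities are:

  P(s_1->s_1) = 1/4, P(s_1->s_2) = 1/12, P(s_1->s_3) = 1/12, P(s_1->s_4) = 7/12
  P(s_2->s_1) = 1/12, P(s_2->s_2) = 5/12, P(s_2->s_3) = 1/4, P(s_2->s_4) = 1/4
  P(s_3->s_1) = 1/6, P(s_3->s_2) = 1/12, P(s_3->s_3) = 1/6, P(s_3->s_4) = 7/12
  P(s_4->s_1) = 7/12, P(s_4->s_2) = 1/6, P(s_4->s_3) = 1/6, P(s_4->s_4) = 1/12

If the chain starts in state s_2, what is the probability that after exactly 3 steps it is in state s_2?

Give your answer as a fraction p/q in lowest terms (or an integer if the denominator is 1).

Computing P^3 by repeated multiplication:
P^1 =
  s_1: [1/4, 1/12, 1/12, 7/12]
  s_2: [1/12, 5/12, 1/4, 1/4]
  s_3: [1/6, 1/12, 1/6, 7/12]
  s_4: [7/12, 1/6, 1/6, 1/12]
P^2 =
  s_1: [61/144, 23/144, 11/72, 19/72]
  s_2: [35/144, 35/144, 7/36, 23/72]
  s_3: [5/12, 23/144, 23/144, 19/72]
  s_4: [17/72, 7/48, 19/144, 35/72]
P^3 =
  s_1: [43/144, 137/864, 125/864, 43/108]
  s_2: [259/864, 55/288, 1/6, 37/108]
  s_3: [515/1728, 137/864, 251/1728, 43/108]
  s_4: [217/576, 149/864, 275/1728, 7/24]

(P^3)[s_2 -> s_2] = 55/288

Answer: 55/288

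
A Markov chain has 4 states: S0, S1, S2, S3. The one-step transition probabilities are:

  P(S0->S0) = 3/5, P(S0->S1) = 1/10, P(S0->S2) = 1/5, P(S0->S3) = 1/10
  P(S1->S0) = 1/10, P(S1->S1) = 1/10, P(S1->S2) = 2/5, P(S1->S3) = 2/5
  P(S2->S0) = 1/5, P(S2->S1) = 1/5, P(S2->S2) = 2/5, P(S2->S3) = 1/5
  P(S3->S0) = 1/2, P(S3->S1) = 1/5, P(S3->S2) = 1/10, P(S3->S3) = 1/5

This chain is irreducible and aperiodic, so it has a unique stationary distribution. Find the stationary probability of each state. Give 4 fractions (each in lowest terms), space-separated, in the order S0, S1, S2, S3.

The stationary distribution satisfies pi = pi * P, i.e.:
  pi_S0 = 3/5*pi_S0 + 1/10*pi_S1 + 1/5*pi_S2 + 1/2*pi_S3
  pi_S1 = 1/10*pi_S0 + 1/10*pi_S1 + 1/5*pi_S2 + 1/5*pi_S3
  pi_S2 = 1/5*pi_S0 + 2/5*pi_S1 + 2/5*pi_S2 + 1/10*pi_S3
  pi_S3 = 1/10*pi_S0 + 2/5*pi_S1 + 1/5*pi_S2 + 1/5*pi_S3
with normalization: pi_S0 + pi_S1 + pi_S2 + pi_S3 = 1.

Using the first 3 balance equations plus normalization, the linear system A*pi = b is:
  [-2/5, 1/10, 1/5, 1/2] . pi = 0
  [1/10, -9/10, 1/5, 1/5] . pi = 0
  [1/5, 2/5, -3/5, 1/10] . pi = 0
  [1, 1, 1, 1] . pi = 1

Solving yields:
  pi_S0 = 278/689
  pi_S1 = 100/689
  pi_S2 = 181/689
  pi_S3 = 10/53

Verification (pi * P):
  278/689*3/5 + 100/689*1/10 + 181/689*1/5 + 10/53*1/2 = 278/689 = pi_S0  (ok)
  278/689*1/10 + 100/689*1/10 + 181/689*1/5 + 10/53*1/5 = 100/689 = pi_S1  (ok)
  278/689*1/5 + 100/689*2/5 + 181/689*2/5 + 10/53*1/10 = 181/689 = pi_S2  (ok)
  278/689*1/10 + 100/689*2/5 + 181/689*1/5 + 10/53*1/5 = 10/53 = pi_S3  (ok)

Answer: 278/689 100/689 181/689 10/53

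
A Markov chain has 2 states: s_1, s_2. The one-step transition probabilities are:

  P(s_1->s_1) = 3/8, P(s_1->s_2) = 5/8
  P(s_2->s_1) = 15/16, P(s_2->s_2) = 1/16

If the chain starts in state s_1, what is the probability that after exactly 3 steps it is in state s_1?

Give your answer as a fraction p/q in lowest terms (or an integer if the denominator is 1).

Answer: 1083/2048

Derivation:
Computing P^3 by repeated multiplication:
P^1 =
  s_1: [3/8, 5/8]
  s_2: [15/16, 1/16]
P^2 =
  s_1: [93/128, 35/128]
  s_2: [105/256, 151/256]
P^3 =
  s_1: [1083/2048, 965/2048]
  s_2: [2895/4096, 1201/4096]

(P^3)[s_1 -> s_1] = 1083/2048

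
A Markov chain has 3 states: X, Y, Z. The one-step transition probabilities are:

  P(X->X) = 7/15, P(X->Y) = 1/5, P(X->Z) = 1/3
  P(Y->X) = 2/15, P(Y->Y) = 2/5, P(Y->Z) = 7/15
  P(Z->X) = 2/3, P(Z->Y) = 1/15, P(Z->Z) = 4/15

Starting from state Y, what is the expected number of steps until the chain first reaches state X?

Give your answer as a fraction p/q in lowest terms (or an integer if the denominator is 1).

Answer: 135/46

Derivation:
Let h_i = expected steps to first reach X from state i.
Boundary: h_X = 0.
First-step equations for the other states:
  h_Y = 1 + 2/15*h_X + 2/5*h_Y + 7/15*h_Z
  h_Z = 1 + 2/3*h_X + 1/15*h_Y + 4/15*h_Z

Substituting h_X = 0 and rearranging gives the linear system (I - Q) h = 1:
  [3/5, -7/15] . (h_Y, h_Z) = 1
  [-1/15, 11/15] . (h_Y, h_Z) = 1

Solving yields:
  h_Y = 135/46
  h_Z = 75/46

Starting state is Y, so the expected hitting time is h_Y = 135/46.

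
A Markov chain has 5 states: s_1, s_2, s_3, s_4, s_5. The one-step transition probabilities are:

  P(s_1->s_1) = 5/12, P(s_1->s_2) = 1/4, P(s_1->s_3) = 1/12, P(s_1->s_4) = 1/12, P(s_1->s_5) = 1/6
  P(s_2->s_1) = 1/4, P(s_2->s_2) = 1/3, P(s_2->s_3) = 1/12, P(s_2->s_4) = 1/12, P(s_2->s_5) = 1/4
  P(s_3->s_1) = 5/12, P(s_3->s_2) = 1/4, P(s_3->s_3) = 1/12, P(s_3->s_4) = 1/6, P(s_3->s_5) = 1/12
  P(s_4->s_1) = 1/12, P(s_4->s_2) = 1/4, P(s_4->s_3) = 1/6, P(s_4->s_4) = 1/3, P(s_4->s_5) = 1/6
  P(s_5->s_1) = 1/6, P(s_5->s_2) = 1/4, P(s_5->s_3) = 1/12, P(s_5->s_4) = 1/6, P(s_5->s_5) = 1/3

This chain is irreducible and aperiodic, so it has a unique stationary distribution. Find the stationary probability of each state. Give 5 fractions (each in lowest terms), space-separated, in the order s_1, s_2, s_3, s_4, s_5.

Answer: 351/1309 3/11 125/1309 191/1309 285/1309

Derivation:
The stationary distribution satisfies pi = pi * P, i.e.:
  pi_s_1 = 5/12*pi_s_1 + 1/4*pi_s_2 + 5/12*pi_s_3 + 1/12*pi_s_4 + 1/6*pi_s_5
  pi_s_2 = 1/4*pi_s_1 + 1/3*pi_s_2 + 1/4*pi_s_3 + 1/4*pi_s_4 + 1/4*pi_s_5
  pi_s_3 = 1/12*pi_s_1 + 1/12*pi_s_2 + 1/12*pi_s_3 + 1/6*pi_s_4 + 1/12*pi_s_5
  pi_s_4 = 1/12*pi_s_1 + 1/12*pi_s_2 + 1/6*pi_s_3 + 1/3*pi_s_4 + 1/6*pi_s_5
  pi_s_5 = 1/6*pi_s_1 + 1/4*pi_s_2 + 1/12*pi_s_3 + 1/6*pi_s_4 + 1/3*pi_s_5
with normalization: pi_s_1 + pi_s_2 + pi_s_3 + pi_s_4 + pi_s_5 = 1.

Using the first 4 balance equations plus normalization, the linear system A*pi = b is:
  [-7/12, 1/4, 5/12, 1/12, 1/6] . pi = 0
  [1/4, -2/3, 1/4, 1/4, 1/4] . pi = 0
  [1/12, 1/12, -11/12, 1/6, 1/12] . pi = 0
  [1/12, 1/12, 1/6, -2/3, 1/6] . pi = 0
  [1, 1, 1, 1, 1] . pi = 1

Solving yields:
  pi_s_1 = 351/1309
  pi_s_2 = 3/11
  pi_s_3 = 125/1309
  pi_s_4 = 191/1309
  pi_s_5 = 285/1309

Verification (pi * P):
  351/1309*5/12 + 3/11*1/4 + 125/1309*5/12 + 191/1309*1/12 + 285/1309*1/6 = 351/1309 = pi_s_1  (ok)
  351/1309*1/4 + 3/11*1/3 + 125/1309*1/4 + 191/1309*1/4 + 285/1309*1/4 = 3/11 = pi_s_2  (ok)
  351/1309*1/12 + 3/11*1/12 + 125/1309*1/12 + 191/1309*1/6 + 285/1309*1/12 = 125/1309 = pi_s_3  (ok)
  351/1309*1/12 + 3/11*1/12 + 125/1309*1/6 + 191/1309*1/3 + 285/1309*1/6 = 191/1309 = pi_s_4  (ok)
  351/1309*1/6 + 3/11*1/4 + 125/1309*1/12 + 191/1309*1/6 + 285/1309*1/3 = 285/1309 = pi_s_5  (ok)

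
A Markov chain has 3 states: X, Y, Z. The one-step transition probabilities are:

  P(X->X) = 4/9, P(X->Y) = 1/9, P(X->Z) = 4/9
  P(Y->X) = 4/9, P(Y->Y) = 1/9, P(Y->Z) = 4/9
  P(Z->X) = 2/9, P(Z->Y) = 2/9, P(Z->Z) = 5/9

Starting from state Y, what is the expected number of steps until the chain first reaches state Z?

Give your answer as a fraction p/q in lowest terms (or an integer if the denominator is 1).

Let h_i = expected steps to first reach Z from state i.
Boundary: h_Z = 0.
First-step equations for the other states:
  h_X = 1 + 4/9*h_X + 1/9*h_Y + 4/9*h_Z
  h_Y = 1 + 4/9*h_X + 1/9*h_Y + 4/9*h_Z

Substituting h_Z = 0 and rearranging gives the linear system (I - Q) h = 1:
  [5/9, -1/9] . (h_X, h_Y) = 1
  [-4/9, 8/9] . (h_X, h_Y) = 1

Solving yields:
  h_X = 9/4
  h_Y = 9/4

Starting state is Y, so the expected hitting time is h_Y = 9/4.

Answer: 9/4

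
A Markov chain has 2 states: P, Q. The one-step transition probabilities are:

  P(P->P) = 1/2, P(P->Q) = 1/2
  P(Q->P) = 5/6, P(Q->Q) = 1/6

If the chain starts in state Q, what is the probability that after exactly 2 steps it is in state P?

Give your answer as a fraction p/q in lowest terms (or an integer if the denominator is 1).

Answer: 5/9

Derivation:
Computing P^2 by repeated multiplication:
P^1 =
  P: [1/2, 1/2]
  Q: [5/6, 1/6]
P^2 =
  P: [2/3, 1/3]
  Q: [5/9, 4/9]

(P^2)[Q -> P] = 5/9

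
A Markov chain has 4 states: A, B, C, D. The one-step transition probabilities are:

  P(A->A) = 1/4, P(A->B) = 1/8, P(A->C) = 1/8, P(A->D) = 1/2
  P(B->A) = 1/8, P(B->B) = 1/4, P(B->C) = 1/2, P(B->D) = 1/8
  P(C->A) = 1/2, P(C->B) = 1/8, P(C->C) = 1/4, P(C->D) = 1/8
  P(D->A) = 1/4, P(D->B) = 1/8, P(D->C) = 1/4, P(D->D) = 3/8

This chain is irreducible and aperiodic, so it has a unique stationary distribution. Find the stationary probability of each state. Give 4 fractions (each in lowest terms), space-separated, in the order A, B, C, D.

Answer: 68/231 1/7 115/462 145/462

Derivation:
The stationary distribution satisfies pi = pi * P, i.e.:
  pi_A = 1/4*pi_A + 1/8*pi_B + 1/2*pi_C + 1/4*pi_D
  pi_B = 1/8*pi_A + 1/4*pi_B + 1/8*pi_C + 1/8*pi_D
  pi_C = 1/8*pi_A + 1/2*pi_B + 1/4*pi_C + 1/4*pi_D
  pi_D = 1/2*pi_A + 1/8*pi_B + 1/8*pi_C + 3/8*pi_D
with normalization: pi_A + pi_B + pi_C + pi_D = 1.

Using the first 3 balance equations plus normalization, the linear system A*pi = b is:
  [-3/4, 1/8, 1/2, 1/4] . pi = 0
  [1/8, -3/4, 1/8, 1/8] . pi = 0
  [1/8, 1/2, -3/4, 1/4] . pi = 0
  [1, 1, 1, 1] . pi = 1

Solving yields:
  pi_A = 68/231
  pi_B = 1/7
  pi_C = 115/462
  pi_D = 145/462

Verification (pi * P):
  68/231*1/4 + 1/7*1/8 + 115/462*1/2 + 145/462*1/4 = 68/231 = pi_A  (ok)
  68/231*1/8 + 1/7*1/4 + 115/462*1/8 + 145/462*1/8 = 1/7 = pi_B  (ok)
  68/231*1/8 + 1/7*1/2 + 115/462*1/4 + 145/462*1/4 = 115/462 = pi_C  (ok)
  68/231*1/2 + 1/7*1/8 + 115/462*1/8 + 145/462*3/8 = 145/462 = pi_D  (ok)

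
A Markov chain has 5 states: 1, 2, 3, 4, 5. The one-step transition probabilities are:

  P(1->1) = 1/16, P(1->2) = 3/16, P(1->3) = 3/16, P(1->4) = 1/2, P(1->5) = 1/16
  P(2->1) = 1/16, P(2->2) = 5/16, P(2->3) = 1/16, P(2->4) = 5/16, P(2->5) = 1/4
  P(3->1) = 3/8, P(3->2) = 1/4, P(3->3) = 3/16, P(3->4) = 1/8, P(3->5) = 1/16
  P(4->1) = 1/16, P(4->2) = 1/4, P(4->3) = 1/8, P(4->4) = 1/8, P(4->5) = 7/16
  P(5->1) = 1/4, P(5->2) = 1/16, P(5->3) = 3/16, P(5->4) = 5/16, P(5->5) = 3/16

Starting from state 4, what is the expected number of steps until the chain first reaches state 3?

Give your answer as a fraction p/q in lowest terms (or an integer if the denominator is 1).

Let h_i = expected steps to first reach 3 from state i.
Boundary: h_3 = 0.
First-step equations for the other states:
  h_1 = 1 + 1/16*h_1 + 3/16*h_2 + 3/16*h_3 + 1/2*h_4 + 1/16*h_5
  h_2 = 1 + 1/16*h_1 + 5/16*h_2 + 1/16*h_3 + 5/16*h_4 + 1/4*h_5
  h_4 = 1 + 1/16*h_1 + 1/4*h_2 + 1/8*h_3 + 1/8*h_4 + 7/16*h_5
  h_5 = 1 + 1/4*h_1 + 1/16*h_2 + 3/16*h_3 + 5/16*h_4 + 3/16*h_5

Substituting h_3 = 0 and rearranging gives the linear system (I - Q) h = 1:
  [15/16, -3/16, -1/2, -1/16] . (h_1, h_2, h_4, h_5) = 1
  [-1/16, 11/16, -5/16, -1/4] . (h_1, h_2, h_4, h_5) = 1
  [-1/16, -1/4, 7/8, -7/16] . (h_1, h_2, h_4, h_5) = 1
  [-1/4, -1/16, -5/16, 13/16] . (h_1, h_2, h_4, h_5) = 1

Solving yields:
  h_1 = 18844/2703
  h_2 = 21248/2703
  h_4 = 6556/901
  h_5 = 6108/901

Starting state is 4, so the expected hitting time is h_4 = 6556/901.

Answer: 6556/901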